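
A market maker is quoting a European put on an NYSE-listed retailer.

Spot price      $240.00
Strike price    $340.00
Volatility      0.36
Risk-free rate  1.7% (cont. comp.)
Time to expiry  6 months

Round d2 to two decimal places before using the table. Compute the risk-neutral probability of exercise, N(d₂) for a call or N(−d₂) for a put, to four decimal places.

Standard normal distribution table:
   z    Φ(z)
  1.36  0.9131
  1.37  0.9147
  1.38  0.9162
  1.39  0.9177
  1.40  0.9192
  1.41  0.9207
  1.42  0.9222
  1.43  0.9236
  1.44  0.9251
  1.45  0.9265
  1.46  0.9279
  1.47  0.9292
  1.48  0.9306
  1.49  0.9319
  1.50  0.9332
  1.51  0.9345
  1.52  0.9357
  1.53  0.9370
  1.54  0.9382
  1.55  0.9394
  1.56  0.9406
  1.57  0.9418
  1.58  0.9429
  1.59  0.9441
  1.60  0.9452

σ√T = 0.36·√0.5 = 0.2546
d₁ = [ln(240/340) + (0.017 + 0.36²/2)·0.5] / 0.2546 = [-0.3483 + 0.0409] / 0.2546 = -1.2076 → -1.21
d₂ = d₁ − σ√T = -1.2076 − 0.2546 = -1.4622 → -1.46
Risk-neutral Pr[S_T < K] = N(−d₂) = N(1.46) = 0.9279

0.9279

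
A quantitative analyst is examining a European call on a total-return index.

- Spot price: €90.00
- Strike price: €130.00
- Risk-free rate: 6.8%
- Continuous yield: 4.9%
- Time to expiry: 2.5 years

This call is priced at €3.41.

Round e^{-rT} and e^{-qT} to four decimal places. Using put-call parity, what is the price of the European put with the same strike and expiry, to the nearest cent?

e^(−qT) = e^(−0.049·2.5) = 0.8847;  e^(−rT) = e^(−0.068·2.5) = 0.8437
Put-call parity: C − P = S·e^(−qT) − K·e^(−rT) = 90·0.8847 − 130·0.8437 = 79.6230 − 109.6810 = -30.0580
P = C − (C − P) = 3.41 − (-30.0580) = 33.4680

€33.47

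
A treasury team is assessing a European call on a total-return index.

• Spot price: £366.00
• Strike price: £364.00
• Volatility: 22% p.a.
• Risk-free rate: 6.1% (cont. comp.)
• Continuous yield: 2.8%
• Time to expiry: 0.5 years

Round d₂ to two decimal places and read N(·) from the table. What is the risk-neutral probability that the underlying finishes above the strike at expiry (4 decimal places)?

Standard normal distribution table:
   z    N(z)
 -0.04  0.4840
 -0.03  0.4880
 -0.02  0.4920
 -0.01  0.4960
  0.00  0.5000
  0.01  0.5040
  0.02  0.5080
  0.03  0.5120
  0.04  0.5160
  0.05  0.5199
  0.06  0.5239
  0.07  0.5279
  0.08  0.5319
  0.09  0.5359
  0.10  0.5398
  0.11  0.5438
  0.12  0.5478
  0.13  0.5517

T = 0.5;  σ√T = 0.1556
d₁ = [ln(366/364) + (0.061 − 0.028 + 0.22²/2)·0.5] / 0.1556 = [0.0055 + 0.0286] / 0.1556 = 0.2191 ⇒ 0.22
d₂ = d₁ − σ√T = 0.2191 − 0.1556 = 0.0635 ⇒ 0.06
Pr(exercise) under Q = N(d₂) = 0.5239

0.5239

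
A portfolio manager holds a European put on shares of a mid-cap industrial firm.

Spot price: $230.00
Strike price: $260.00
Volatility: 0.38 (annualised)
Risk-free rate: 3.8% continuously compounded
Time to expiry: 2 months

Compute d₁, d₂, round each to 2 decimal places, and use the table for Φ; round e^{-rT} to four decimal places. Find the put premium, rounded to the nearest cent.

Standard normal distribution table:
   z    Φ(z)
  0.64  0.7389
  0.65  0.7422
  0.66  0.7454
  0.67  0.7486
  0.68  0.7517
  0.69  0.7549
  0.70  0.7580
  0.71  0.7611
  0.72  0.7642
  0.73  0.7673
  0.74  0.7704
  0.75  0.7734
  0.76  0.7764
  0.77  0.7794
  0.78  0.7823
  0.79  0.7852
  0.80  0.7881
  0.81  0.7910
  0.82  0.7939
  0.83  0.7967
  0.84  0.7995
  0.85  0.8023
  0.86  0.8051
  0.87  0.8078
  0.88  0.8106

σ√T = 0.38 × 0.4082 = 0.1551
d₁ = [ln(230/260) + (0.038 + 0.38²/2)·0.1667] / 0.1551 = [-0.1226 + 0.0184] / 0.1551 = -0.6719 ⇒ -0.67
d₂ = d₁ − σ√T = -0.6719 − 0.1551 = -0.8270 ⇒ -0.83
e^(−rT) = e^(−0.038·0.1667) = 0.9937
N(−d₂) = N(0.83) = 0.7967;  N(−d₁) = N(0.67) = 0.7486
P = 260·0.9937·0.7967 − 230·0.7486 = 205.8370 − 172.1780 = 33.6590

$33.66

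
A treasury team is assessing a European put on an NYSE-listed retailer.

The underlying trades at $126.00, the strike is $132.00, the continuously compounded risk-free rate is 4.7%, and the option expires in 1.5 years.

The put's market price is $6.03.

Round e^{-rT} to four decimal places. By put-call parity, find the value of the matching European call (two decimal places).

exp(−rT) = exp(−0.047·1.5) = 0.9319
Put-call parity: C − P = S − K·e^(−rT) = 126 − 132·0.9319 = 126 − 123.0108 = 2.9892
C = P + (C − P) = 6.03 + (2.9892) = 9.0192

$9.02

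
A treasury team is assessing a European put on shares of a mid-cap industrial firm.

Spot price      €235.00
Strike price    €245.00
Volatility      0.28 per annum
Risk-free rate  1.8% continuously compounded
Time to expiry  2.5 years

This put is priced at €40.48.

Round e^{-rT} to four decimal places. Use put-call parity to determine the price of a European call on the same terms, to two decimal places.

e^(−rT) = e^(−0.018·2.5) = 0.9560
Put-call parity: C − P = S − K·e^(−rT) = 235 − 245·0.9560 = 235 − 234.2200 = 0.7800
C = P + (C − P) = 40.48 + (0.7800) = 41.2600

€41.26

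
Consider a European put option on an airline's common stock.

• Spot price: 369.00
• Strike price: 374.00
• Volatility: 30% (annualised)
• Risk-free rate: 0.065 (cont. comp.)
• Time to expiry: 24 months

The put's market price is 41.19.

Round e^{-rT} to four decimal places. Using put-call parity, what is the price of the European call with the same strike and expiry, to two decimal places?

e^(−rT) = e^(−0.065·2) = 0.8781
Put-call parity: C − P = S − K·e^(−rT) = 369 − 374·0.8781 = 369 − 328.4094 = 40.5906
C = P + (C − P) = 41.19 + (40.5906) = 81.7806

81.78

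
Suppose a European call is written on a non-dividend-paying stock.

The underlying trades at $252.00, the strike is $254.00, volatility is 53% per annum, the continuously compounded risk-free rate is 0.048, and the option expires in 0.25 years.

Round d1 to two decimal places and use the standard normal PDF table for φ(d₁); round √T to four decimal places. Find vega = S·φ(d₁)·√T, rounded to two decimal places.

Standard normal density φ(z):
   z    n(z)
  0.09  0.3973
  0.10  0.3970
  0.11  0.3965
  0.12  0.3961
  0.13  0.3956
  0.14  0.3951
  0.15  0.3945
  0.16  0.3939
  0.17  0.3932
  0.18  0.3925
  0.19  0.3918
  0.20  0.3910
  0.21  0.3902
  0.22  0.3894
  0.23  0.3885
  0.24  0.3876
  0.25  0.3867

σ√T = 0.53·√0.25 = 0.2650
d₁ = [ln(252/254) + (0.048 + 0.53²/2)·0.25] / 0.2650 = [-0.0079 + 0.0471] / 0.2650 = 0.1480 → 0.15
√T = √0.25 = 0.5000
φ(d₁) = φ(0.15) = 0.3945
vega = S·φ(d₁)·√T = 252·0.3945·0.5000 = 49.7070

49.71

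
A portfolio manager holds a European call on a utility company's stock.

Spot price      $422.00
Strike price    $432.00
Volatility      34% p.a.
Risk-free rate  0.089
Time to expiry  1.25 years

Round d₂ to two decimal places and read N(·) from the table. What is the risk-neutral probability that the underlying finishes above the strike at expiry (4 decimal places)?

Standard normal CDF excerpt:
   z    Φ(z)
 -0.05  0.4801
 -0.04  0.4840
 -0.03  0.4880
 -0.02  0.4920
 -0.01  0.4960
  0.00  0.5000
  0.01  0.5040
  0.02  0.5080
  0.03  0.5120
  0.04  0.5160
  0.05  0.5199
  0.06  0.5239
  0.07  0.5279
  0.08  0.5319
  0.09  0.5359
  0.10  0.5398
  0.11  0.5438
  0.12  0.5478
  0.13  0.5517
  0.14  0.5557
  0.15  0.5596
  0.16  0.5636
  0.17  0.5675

0.5160

T = 1.25;  σ√T = 0.3801
ln(S/K) + (r + σ²/2)T = ln(422/432) + (0.089 + 0.34²/2)·1.25 = -0.0234 + 0.1835 = 0.1601
d₁ = 0.1601 / 0.3801 = 0.4211 → 0.42
d₂ = d₁ − σ√T = 0.4211 − 0.3801 = 0.0410 → 0.04
Risk-neutral Pr[S_T > K] = N(d₂) = N(0.04) = 0.5160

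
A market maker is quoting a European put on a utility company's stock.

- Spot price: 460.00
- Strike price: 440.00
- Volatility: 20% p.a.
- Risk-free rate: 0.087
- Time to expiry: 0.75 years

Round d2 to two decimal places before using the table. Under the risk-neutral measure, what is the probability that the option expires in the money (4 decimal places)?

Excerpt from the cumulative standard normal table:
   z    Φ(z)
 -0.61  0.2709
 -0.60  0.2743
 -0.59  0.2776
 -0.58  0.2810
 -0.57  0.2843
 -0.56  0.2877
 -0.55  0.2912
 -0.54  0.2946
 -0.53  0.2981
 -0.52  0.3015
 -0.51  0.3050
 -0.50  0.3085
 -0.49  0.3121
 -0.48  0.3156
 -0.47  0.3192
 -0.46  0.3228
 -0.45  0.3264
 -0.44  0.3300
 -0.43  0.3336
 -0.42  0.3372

0.2912

σ√T = 0.2·√0.75 = 0.1732
d₁ = [ln(460/440) + (0.087 + 0.2²/2)·0.75] / 0.1732 = [0.0445 + 0.0803] / 0.1732 = 0.7200 which rounds to 0.72
d₂ = d₁ − σ√T = 0.7200 − 0.1732 = 0.5468 which rounds to 0.55
Risk-neutral Pr[S_T < K] = N(−d₂) = N(-0.55) = 0.2912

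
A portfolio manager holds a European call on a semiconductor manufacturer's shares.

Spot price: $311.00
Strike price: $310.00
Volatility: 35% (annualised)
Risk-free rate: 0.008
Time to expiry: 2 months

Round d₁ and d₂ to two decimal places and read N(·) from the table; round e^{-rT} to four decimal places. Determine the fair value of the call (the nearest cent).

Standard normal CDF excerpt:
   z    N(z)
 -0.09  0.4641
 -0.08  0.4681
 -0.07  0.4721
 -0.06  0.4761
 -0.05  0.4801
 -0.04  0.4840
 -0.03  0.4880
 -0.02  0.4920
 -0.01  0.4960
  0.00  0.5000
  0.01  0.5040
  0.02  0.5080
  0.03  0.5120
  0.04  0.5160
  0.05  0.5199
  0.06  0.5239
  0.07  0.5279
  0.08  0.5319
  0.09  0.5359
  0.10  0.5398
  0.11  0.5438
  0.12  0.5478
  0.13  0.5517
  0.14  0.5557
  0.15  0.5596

T = 0.1667;  σ√T = 0.1429
d₁ = [ln(311/310) + (0.008 + 0.35²/2)·0.1667] / 0.1429 = [0.0032 + 0.0115] / 0.1429 = 0.1033 ≈ 0.10
d₂ = d₁ − σ√T = 0.1033 − 0.1429 = -0.0396 ≈ -0.04
e^(−rT) = e^(−0.008·0.1667) = 0.9987
N(d₁) = N(0.10) = 0.5398;  N(d₂) = N(-0.04) = 0.4840
C = 311·0.5398 − 310·0.9987·0.4840 = 167.8778 − 149.8449 = 18.0329

$18.03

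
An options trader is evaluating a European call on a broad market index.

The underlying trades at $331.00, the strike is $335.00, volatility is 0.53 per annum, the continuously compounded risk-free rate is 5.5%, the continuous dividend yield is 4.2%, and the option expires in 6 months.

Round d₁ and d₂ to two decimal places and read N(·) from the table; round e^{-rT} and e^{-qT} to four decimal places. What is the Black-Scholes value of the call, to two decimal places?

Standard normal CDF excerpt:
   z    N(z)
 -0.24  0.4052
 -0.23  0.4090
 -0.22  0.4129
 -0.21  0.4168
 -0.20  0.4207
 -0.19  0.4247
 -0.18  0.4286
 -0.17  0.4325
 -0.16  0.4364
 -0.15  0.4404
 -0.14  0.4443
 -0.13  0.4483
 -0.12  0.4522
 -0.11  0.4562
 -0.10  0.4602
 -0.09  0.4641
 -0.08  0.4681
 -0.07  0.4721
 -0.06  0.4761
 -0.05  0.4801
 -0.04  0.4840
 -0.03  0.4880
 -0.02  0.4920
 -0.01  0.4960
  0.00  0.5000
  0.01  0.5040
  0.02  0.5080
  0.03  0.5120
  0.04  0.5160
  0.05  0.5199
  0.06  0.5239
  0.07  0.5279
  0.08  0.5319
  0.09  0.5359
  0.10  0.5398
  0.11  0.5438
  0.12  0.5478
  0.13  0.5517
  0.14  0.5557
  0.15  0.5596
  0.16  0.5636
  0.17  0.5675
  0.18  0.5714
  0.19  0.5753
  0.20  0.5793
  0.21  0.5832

σ√T = 0.53·√0.5 = 0.3748
d₁ = [ln(331/335) + (0.055 − 0.042 + ½·0.53²)·0.5] / (σ√T) = (-0.0120 + 0.0767) / 0.3748 = 0.1727 which rounds to 0.17
d₂ = 0.1727 − 0.3748 = -0.2021 which rounds to -0.20
e^(−qT) = e^(−0.042·0.5) = 0.9792;  e^(−rT) = e^(−0.055·0.5) = 0.9729
N(d₁) = N(0.17) = 0.5675;  N(d₂) = N(-0.20) = 0.4207
C = 331·0.9792·0.5675 − 335·0.9729·0.4207 = 183.9354 − 137.1152 = 46.8202

$46.82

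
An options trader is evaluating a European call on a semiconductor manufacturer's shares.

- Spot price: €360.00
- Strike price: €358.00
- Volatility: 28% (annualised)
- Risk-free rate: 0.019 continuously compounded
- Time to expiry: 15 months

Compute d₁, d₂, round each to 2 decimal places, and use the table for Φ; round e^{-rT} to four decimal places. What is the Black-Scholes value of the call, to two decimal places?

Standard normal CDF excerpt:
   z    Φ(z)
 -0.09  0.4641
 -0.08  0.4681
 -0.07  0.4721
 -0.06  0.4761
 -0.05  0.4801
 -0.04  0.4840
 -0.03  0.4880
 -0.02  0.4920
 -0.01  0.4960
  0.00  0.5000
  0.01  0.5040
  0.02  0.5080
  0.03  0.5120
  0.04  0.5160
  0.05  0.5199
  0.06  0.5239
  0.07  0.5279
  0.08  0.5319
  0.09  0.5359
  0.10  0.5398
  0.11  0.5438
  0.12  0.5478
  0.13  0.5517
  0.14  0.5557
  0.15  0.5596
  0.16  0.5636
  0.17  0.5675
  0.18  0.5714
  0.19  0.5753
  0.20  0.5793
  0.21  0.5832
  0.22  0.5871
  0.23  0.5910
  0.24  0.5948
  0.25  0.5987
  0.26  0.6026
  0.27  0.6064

€49.09

σ√T = 0.28 × 1.1180 = 0.3130
ln(S/K) + (r + σ²/2)T = ln(360/358) + (0.019 + 0.28²/2)·1.25 = 0.0056 + 0.0728 = 0.0783
d₁ = 0.0783 / 0.3130 = 0.2502 ≈ 0.25
d₂ = d₁ − σ√T = 0.2502 − 0.3130 = -0.0629 ≈ -0.06
exp(−rT) = exp(−0.019·1.25) = 0.9765
N(d₁) = N(0.25) = 0.5987;  N(d₂) = N(-0.06) = 0.4761
C = 360·0.5987 − 358·0.9765·0.4761 = 215.5320 − 166.4384 = 49.0936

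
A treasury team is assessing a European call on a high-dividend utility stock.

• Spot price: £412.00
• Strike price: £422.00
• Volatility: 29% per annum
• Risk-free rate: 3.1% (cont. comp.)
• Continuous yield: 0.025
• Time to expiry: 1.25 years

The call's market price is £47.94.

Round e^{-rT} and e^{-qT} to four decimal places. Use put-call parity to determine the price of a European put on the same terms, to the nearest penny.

e^(−qT) = e^(−0.025·1.25) = 0.9692;  e^(−rT) = e^(−0.031·1.25) = 0.9620
Put-call parity: C − P = S·e^(−qT) − K·e^(−rT) = 412·0.9692 − 422·0.9620 = 399.3104 − 405.9640 = -6.6536
P = C − (C − P) = 47.94 − (-6.6536) = 54.5936

£54.59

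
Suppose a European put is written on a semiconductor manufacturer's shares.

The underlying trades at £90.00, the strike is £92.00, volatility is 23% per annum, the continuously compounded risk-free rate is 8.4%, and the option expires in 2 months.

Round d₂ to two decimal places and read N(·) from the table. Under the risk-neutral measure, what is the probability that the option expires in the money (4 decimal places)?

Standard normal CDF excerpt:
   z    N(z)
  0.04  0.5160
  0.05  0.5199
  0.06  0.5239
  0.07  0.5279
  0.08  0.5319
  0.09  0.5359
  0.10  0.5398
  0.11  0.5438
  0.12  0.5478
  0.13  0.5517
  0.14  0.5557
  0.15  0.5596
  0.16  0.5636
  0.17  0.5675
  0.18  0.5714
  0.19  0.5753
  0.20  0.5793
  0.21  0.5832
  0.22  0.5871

σ√T = 0.23·√0.1667 = 0.0939
d₁ = [ln(90/92) + (0.084 + ½·0.23²)·0.1667] / (σ√T) = (-0.0220 + 0.0184) / 0.0939 = -0.0380 ≈ -0.04
d₂ = -0.0380 − 0.0939 = -0.1319 ≈ -0.13
Risk-neutral Pr[S_T < K] = N(−d₂) = N(0.13) = 0.5517

0.5517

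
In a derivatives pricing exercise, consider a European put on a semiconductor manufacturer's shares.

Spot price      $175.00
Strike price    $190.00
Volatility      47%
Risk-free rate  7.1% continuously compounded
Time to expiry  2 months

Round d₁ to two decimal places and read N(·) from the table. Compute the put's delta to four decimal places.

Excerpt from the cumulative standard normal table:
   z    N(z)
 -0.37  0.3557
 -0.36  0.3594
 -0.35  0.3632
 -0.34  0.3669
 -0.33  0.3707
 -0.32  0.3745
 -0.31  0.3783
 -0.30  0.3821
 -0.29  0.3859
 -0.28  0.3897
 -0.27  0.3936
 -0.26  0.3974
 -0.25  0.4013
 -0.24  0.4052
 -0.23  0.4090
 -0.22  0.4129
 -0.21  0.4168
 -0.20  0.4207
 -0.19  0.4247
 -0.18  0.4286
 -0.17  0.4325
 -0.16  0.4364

σ√T = 0.47·√0.1667 = 0.1919
ln(S/K) + (r + σ²/2)T = ln(175/190) + (0.071 + 0.47²/2)·0.1667 = -0.0822 + 0.0302 = -0.0520
d₁ = -0.0520 / 0.1919 = -0.2710 which rounds to -0.27
N(d₁) = N(-0.27) = 0.3936
Δ_put = N(d₁) − 1 = 0.3936 − 1 = -0.6064

-0.6064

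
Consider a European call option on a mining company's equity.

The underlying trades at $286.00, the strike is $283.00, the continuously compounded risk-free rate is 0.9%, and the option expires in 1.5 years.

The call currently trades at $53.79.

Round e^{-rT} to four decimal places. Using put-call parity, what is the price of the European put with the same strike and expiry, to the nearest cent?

e^(−rT) = e^(−0.009·1.5) = 0.9866
Put-call parity: C − P = S − K·e^(−rT) = 286 − 283·0.9866 = 286 − 279.2078 = 6.7922
P = C − (C − P) = 53.79 − (6.7922) = 46.9978

$47.00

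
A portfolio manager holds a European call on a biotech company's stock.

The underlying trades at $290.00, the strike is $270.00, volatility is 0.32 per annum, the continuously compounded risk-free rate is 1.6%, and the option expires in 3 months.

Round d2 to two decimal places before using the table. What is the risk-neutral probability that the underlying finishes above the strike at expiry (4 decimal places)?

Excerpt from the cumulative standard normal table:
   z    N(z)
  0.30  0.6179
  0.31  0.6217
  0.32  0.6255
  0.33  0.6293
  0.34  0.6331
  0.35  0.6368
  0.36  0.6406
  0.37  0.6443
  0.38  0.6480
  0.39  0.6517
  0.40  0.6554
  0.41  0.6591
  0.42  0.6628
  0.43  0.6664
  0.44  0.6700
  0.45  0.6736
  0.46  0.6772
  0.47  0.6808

σ√T = 0.32·√0.25 = 0.1600
d₁ = [ln(290/270) + (0.016 + 0.32²/2)·0.25] / 0.1600 = [0.0715 + 0.0168] / 0.1600 = 0.5516 ⇒ 0.55
d₂ = d₁ − σ√T = 0.5516 − 0.1600 = 0.3916 ⇒ 0.39
Pr(exercise) under Q = N(d₂) = 0.6517

0.6517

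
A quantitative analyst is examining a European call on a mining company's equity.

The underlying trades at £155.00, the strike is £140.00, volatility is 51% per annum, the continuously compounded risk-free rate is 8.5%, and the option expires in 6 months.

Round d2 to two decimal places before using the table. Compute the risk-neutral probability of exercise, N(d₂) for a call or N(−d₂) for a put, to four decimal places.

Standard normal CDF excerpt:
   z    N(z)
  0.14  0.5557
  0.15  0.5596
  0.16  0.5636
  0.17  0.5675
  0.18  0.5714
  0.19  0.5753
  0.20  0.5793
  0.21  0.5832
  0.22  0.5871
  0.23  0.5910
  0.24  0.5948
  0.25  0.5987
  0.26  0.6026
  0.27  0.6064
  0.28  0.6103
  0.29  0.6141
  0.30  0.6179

σ√T = 0.51·√0.5 = 0.3606
d₁ = [ln(155/140) + (0.085 + 0.51²/2)·0.5] / 0.3606 = [0.1018 + 0.1075] / 0.3606 = 0.5804 → 0.58
d₂ = d₁ − σ√T = 0.5804 − 0.3606 = 0.2198 → 0.22
Risk-neutral Pr[S_T > K] = N(d₂) = N(0.22) = 0.5871

0.5871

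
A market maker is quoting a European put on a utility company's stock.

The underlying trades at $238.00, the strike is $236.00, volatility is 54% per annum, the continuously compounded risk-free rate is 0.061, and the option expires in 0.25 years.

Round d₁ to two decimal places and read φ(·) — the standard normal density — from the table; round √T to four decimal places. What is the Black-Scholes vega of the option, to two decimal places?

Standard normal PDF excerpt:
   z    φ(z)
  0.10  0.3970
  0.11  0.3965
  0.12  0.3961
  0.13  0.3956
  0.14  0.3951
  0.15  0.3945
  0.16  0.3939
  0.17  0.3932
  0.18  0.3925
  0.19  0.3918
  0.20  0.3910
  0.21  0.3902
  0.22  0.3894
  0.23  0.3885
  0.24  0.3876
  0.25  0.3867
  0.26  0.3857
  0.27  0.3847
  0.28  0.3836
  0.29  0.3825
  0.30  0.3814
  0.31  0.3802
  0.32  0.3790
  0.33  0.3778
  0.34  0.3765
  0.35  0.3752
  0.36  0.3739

46.34

σ√T = 0.54·√0.25 = 0.2700
d₁ = [ln(238/236) + (0.061 + ½·0.54²)·0.25] / (σ√T) = (0.0084 + 0.0517) / 0.2700 = 0.2227 → 0.22
√T = √0.25 = 0.5000
φ(d₁) = φ(0.22) = 0.3894
vega = S·φ(d₁)·√T = 238·0.3894·0.5000 = 46.3386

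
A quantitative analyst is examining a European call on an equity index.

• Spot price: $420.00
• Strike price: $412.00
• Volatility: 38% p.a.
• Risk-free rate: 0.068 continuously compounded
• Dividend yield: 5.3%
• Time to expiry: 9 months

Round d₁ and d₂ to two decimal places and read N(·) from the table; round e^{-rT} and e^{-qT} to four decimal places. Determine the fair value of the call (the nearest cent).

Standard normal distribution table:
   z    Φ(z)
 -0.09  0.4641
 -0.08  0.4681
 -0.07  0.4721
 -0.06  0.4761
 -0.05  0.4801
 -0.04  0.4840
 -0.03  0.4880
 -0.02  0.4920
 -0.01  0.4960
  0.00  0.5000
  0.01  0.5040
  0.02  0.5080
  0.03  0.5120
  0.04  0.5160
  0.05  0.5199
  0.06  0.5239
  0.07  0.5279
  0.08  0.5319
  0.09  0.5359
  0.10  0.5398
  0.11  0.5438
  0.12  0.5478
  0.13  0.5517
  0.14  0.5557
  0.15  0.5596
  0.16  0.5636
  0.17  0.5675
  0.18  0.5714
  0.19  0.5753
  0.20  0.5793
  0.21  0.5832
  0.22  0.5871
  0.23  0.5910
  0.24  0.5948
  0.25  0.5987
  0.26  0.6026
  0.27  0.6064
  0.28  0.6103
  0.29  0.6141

$58.38

σ√T = 0.38 × 0.8660 = 0.3291
d₁ = [ln(420/412) + (0.068 − 0.053 + 0.38²/2)·0.75] / 0.3291 = [0.0192 + 0.0654] / 0.3291 = 0.2572 ⇒ 0.26
d₂ = d₁ − σ√T = 0.2572 − 0.3291 = -0.0719 ⇒ -0.07
exp(−qT) = exp(−0.053·0.75) = 0.9610;  exp(−rT) = exp(−0.068·0.75) = 0.9503
N(d₁) = N(0.26) = 0.6026;  N(d₂) = N(-0.07) = 0.4721
C = 420·0.9610·0.6026 − 412·0.9503·0.4721 = 243.2214 − 184.8383 = 58.3831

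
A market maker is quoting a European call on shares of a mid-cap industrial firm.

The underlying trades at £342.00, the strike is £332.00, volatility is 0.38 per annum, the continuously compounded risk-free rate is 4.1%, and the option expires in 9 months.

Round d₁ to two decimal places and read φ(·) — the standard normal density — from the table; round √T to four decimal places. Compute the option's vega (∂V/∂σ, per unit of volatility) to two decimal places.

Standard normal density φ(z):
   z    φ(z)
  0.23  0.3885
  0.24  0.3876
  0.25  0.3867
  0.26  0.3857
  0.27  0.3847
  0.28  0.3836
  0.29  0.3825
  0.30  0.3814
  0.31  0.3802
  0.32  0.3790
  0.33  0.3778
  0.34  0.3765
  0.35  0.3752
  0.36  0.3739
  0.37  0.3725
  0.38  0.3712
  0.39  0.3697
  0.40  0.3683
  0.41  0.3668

T = 0.75;  σ√T = 0.3291
d₁ = [ln(342/332) + (0.041 + 0.38²/2)·0.75] / 0.3291 = [0.0297 + 0.0849] / 0.3291 = 0.3482 → 0.35
√T = √0.75 = 0.8660
φ(d₁) = φ(0.35) = 0.3752
vega = S·φ(d₁)·√T = 342·0.3752·0.8660 = 111.1237

111.12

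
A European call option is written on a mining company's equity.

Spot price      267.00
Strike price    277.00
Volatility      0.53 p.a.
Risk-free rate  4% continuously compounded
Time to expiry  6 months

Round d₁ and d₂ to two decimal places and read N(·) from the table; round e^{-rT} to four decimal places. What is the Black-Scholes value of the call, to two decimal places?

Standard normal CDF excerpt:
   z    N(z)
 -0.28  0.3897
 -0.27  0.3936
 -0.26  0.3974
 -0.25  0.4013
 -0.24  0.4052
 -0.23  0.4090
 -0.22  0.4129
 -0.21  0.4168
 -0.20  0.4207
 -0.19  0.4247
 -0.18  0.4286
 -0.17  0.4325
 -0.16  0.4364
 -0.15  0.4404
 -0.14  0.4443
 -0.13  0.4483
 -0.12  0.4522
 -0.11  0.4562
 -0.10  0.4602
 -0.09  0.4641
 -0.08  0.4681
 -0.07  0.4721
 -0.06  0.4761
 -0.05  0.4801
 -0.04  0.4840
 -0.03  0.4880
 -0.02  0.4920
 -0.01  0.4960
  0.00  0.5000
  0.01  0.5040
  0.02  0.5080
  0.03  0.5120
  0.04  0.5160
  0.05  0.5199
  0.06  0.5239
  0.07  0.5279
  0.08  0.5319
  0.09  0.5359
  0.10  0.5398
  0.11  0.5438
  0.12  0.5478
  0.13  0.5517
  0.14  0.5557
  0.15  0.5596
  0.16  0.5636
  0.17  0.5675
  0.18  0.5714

σ√T = 0.53 × 0.7071 = 0.3748
d₁ = [ln(267/277) + (0.04 + 0.53²/2)·0.5] / 0.3748 = [-0.0368 + 0.0902] / 0.3748 = 0.1426 → 0.14
d₂ = d₁ − σ√T = 0.1426 − 0.3748 = -0.2321 → -0.23
exp(−rT) = exp(−0.04·0.5) = 0.9802
C = 267·N(0.14) − 277·0.9802·N(-0.23) = 267·0.5557 − 277·0.9802·0.4090 = 148.3719 − 111.0498 = 37.3221

37.32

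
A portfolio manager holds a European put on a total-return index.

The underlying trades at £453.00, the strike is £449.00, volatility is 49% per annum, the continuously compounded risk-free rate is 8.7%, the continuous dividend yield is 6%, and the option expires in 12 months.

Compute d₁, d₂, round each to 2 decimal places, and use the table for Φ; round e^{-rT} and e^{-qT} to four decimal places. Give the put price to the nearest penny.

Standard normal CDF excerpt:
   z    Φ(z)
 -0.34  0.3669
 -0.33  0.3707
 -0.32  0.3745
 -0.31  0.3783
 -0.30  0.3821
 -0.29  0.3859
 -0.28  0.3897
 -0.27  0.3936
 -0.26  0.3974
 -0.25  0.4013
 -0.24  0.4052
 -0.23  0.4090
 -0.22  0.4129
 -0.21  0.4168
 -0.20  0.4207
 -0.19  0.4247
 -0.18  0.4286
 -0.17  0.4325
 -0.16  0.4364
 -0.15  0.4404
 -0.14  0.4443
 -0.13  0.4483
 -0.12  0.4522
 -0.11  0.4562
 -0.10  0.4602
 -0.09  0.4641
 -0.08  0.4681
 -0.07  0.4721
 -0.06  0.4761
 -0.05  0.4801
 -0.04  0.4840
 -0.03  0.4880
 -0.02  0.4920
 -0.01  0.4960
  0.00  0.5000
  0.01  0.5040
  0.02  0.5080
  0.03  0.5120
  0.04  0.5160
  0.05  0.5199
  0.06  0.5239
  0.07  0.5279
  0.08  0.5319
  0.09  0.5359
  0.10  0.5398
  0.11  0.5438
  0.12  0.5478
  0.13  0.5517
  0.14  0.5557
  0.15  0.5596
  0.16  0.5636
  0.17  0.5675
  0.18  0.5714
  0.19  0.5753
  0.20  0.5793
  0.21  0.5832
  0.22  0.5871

σ√T = 0.49 × 1.0000 = 0.4900
ln(S/K) + (r − q + σ²/2)T = ln(453/449) + (0.087 − 0.06 + 0.49²/2)·1 = 0.0089 + 0.1470 = 0.1559
d₁ = 0.1559 / 0.4900 = 0.3182 ≈ 0.32
d₂ = d₁ − σ√T = 0.3182 − 0.4900 = -0.1718 ≈ -0.17
e^(−qT) = e^(−0.06·1) = 0.9418;  e^(−rT) = e^(−0.087·1) = 0.9167
N(−d₂) = N(0.17) = 0.5675;  N(−d₁) = N(-0.32) = 0.3745
P = 449·0.9167·0.5675 − 453·0.9418·0.3745 = 233.5820 − 159.7750 = 73.8071

£73.81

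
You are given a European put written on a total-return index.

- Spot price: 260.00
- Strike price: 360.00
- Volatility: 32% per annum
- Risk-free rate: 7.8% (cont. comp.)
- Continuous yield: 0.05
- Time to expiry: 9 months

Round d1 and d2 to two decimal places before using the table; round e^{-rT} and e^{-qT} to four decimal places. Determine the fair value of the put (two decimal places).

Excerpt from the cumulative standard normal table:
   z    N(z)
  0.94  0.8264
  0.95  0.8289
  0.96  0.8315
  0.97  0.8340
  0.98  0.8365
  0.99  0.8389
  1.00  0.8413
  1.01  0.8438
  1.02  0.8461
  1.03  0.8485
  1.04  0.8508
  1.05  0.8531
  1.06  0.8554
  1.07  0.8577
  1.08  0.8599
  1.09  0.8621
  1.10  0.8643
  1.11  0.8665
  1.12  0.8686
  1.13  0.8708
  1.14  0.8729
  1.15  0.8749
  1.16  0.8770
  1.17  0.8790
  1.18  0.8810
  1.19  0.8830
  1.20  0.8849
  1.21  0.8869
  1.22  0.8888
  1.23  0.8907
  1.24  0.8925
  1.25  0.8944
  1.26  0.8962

σ√T = 0.32·√0.75 = 0.2771
ln(S/K) + (r − q + σ²/2)T = ln(260/360) + (0.078 − 0.05 + 0.32²/2)·0.75 = -0.3254 + 0.0594 = -0.2660
d₁ = -0.2660 / 0.2771 = -0.9599 ⇒ -0.96
d₂ = d₁ − σ√T = -0.9599 − 0.2771 = -1.2371 ⇒ -1.24
exp(−qT) = exp(−0.05·0.75) = 0.9632;  exp(−rT) = exp(−0.078·0.75) = 0.9432
N(−d₂) = N(1.24) = 0.8925;  N(−d₁) = N(0.96) = 0.8315
P = 360·0.9432·0.8925 − 260·0.9632·0.8315 = 303.0502 − 208.2342 = 94.8160

94.82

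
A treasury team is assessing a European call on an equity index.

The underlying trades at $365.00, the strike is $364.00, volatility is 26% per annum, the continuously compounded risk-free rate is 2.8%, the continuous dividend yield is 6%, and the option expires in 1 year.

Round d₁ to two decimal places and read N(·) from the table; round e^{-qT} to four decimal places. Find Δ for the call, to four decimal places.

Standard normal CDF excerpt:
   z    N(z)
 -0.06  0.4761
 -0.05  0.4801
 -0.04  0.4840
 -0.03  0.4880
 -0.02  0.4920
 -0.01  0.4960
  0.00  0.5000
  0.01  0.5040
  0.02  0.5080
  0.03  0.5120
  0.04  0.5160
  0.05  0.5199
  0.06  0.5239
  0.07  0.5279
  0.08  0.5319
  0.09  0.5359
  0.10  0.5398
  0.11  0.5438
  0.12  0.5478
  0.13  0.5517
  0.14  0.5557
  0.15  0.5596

σ√T = 0.26 × 1.0000 = 0.2600
ln(S/K) + (r − q + σ²/2)T = ln(365/364) + (0.028 − 0.06 + 0.26²/2)·1 = 0.0027 + 0.0018 = 0.0045
d₁ = 0.0045 / 0.2600 = 0.0175 which rounds to 0.02
N(d₁) = N(0.02) = 0.5080
Δ_call = exp(−qT)·N(d₁) = 0.9418·0.5080 = 0.4784

0.4784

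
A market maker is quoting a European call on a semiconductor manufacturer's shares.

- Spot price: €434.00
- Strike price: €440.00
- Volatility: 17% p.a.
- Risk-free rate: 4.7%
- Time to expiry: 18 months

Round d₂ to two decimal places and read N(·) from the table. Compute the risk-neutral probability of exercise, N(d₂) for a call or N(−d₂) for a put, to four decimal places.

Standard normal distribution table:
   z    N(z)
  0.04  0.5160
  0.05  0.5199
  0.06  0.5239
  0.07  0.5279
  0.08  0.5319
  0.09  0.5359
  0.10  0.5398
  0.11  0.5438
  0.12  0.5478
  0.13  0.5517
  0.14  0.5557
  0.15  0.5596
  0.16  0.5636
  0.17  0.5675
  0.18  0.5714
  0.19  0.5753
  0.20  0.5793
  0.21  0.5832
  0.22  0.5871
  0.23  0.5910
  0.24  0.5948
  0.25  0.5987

0.5675

σ√T = 0.17·√1.5 = 0.2082
ln(S/K) + (r + σ²/2)T = ln(434/440) + (0.047 + 0.17²/2)·1.5 = -0.0137 + 0.0922 = 0.0784
d₁ = 0.0784 / 0.2082 = 0.3768 which rounds to 0.38
d₂ = d₁ − σ√T = 0.3768 − 0.2082 = 0.1686 which rounds to 0.17
Pr(exercise) under Q = N(d₂) = 0.5675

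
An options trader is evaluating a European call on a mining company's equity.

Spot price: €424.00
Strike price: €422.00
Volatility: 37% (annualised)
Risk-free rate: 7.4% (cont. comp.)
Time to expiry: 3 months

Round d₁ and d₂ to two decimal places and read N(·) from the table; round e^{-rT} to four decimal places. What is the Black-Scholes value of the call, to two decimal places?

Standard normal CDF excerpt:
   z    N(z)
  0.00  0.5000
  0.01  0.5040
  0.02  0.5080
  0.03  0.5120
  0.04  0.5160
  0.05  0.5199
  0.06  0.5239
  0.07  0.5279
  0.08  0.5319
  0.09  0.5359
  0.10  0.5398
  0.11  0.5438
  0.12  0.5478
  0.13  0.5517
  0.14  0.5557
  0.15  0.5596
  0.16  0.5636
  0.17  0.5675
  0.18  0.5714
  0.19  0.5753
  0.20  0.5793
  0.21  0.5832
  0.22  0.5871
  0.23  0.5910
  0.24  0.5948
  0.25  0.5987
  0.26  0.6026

€36.82

σ√T = 0.37·√0.25 = 0.1850
ln(S/K) + (r + σ²/2)T = ln(424/422) + (0.074 + 0.37²/2)·0.25 = 0.0047 + 0.0356 = 0.0403
d₁ = 0.0403 / 0.1850 = 0.2181 ⇒ 0.22
d₂ = d₁ − σ√T = 0.2181 − 0.1850 = 0.0331 ⇒ 0.03
exp(−rT) = exp(−0.074·0.25) = 0.9817
N(d₁) = N(0.22) = 0.5871;  N(d₂) = N(0.03) = 0.5120
C = 424·0.5871 − 422·0.9817·0.5120 = 248.9304 − 212.1100 = 36.8204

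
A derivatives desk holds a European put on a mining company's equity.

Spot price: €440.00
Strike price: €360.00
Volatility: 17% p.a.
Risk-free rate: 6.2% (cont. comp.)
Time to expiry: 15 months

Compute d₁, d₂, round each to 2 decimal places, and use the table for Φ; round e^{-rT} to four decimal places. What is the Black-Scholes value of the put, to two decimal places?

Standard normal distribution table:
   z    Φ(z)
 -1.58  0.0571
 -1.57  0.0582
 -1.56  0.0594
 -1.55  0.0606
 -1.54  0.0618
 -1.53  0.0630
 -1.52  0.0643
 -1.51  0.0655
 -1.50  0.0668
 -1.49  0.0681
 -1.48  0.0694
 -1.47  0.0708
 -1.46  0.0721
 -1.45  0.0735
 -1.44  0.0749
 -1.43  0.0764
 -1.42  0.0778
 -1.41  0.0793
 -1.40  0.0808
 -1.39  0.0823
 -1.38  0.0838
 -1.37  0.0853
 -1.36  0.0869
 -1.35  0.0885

σ√T = 0.17·√1.25 = 0.1901
ln(S/K) + (r + σ²/2)T = ln(440/360) + (0.062 + 0.17²/2)·1.25 = 0.2007 + 0.0956 = 0.2962
d₁ = 0.2962 / 0.1901 = 1.5586 → 1.56
d₂ = d₁ − σ√T = 1.5586 − 0.1901 = 1.3685 → 1.37
exp(−rT) = exp(−0.062·1.25) = 0.9254
N(−d₂) = N(-1.37) = 0.0853;  N(−d₁) = N(-1.56) = 0.0594
P = 360·0.9254·0.0853 − 440·0.0594 = 28.4172 − 26.1360 = 2.2812

€2.28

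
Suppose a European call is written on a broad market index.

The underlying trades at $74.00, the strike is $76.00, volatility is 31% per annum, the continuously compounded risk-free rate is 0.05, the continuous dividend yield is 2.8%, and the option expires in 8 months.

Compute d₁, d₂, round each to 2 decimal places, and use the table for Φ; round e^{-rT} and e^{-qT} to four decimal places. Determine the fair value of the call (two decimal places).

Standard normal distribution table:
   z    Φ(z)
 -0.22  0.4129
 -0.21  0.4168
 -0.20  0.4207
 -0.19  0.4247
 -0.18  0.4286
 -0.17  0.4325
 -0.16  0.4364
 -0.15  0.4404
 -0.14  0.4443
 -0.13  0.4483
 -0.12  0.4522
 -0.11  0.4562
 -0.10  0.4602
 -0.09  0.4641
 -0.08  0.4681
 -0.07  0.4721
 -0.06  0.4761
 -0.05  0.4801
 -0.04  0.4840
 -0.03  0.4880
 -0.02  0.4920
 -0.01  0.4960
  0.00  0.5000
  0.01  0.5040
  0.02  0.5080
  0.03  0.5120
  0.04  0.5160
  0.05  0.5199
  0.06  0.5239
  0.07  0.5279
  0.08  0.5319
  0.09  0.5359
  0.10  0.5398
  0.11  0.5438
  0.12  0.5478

σ√T = 0.31·√0.6667 = 0.2531
d₁ = [ln(74/76) + (0.05 − 0.028 + 0.31²/2)·0.6667] / 0.2531 = [-0.0267 + 0.0467] / 0.2531 = 0.0791 ⇒ 0.08
d₂ = d₁ − σ√T = 0.0791 − 0.2531 = -0.1740 ⇒ -0.17
exp(−qT) = exp(−0.028·0.6667) = 0.9815;  exp(−rT) = exp(−0.05·0.6667) = 0.9672
N(d₁) = N(0.08) = 0.5319;  N(d₂) = N(-0.17) = 0.4325
C = 74·0.9815·0.5319 − 76·0.9672·0.4325 = 38.6324 − 31.7919 = 6.8406

$6.84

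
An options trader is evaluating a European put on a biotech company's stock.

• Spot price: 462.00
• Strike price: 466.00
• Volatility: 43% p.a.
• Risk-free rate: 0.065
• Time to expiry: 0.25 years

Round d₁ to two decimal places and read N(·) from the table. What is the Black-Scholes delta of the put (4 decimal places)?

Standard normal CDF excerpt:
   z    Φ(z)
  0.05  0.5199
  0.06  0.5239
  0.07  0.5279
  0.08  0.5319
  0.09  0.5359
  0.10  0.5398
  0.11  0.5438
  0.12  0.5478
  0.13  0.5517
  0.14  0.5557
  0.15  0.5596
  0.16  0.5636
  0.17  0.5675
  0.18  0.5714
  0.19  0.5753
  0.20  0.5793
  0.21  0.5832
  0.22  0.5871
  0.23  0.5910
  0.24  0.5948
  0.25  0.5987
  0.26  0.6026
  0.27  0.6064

-0.4443

σ√T = 0.43·√0.25 = 0.2150
d₁ = [ln(462/466) + (0.065 + 0.43²/2)·0.25] / 0.2150 = [-0.0086 + 0.0394] / 0.2150 = 0.1430 which rounds to 0.14
N(d₁) = N(0.14) = 0.5557
Δ_put = N(d₁) − 1 = 0.5557 − 1 = -0.4443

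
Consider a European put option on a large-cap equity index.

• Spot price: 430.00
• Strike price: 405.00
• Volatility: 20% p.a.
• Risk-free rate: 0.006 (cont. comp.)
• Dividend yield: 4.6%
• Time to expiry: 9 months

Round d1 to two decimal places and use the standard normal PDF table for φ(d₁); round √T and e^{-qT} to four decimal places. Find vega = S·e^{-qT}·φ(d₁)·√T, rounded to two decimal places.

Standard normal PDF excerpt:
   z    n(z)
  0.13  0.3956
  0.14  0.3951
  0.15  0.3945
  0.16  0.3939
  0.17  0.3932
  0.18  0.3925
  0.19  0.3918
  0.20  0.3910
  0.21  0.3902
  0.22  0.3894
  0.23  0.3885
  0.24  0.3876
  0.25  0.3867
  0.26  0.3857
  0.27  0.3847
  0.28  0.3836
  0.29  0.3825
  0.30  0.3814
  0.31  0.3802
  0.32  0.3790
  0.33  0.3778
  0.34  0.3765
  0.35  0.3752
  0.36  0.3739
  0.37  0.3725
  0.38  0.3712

138.76

σ√T = 0.2·√0.75 = 0.1732
d₁ = [ln(430/405) + (0.006 − 0.046 + 0.2²/2)·0.75] / 0.1732 = [0.0599 − 0.0150] / 0.1732 = 0.2592 ⇒ 0.26
√T = √0.75 = 0.8660
φ(d₁) = φ(0.26) = 0.3857
exp(−qT) = exp(−0.046·0.75) = 0.9661
vega = S·exp(−qT)·φ(d₁)·√T = 430·0.9661·0.3857·0.8660 = 138.7580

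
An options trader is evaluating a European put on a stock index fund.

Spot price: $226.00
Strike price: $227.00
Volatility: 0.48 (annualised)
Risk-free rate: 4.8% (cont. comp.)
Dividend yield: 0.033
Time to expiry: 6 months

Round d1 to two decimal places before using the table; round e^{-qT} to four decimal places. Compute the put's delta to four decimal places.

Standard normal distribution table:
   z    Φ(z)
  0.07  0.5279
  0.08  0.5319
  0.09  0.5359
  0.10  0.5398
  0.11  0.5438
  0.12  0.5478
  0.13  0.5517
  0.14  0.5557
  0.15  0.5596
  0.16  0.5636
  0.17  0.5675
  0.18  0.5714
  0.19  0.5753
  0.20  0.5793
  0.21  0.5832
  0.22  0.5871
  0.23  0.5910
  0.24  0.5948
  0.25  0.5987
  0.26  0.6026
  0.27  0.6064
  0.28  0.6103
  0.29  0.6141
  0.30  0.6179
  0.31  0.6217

σ√T = 0.48 × 0.7071 = 0.3394
d₁ = [ln(226/227) + (0.048 − 0.033 + 0.48²/2)·0.5] / 0.3394 = [-0.0044 + 0.0651] / 0.3394 = 0.1788 ⇒ 0.18
N(d₁) = N(0.18) = 0.5714
Δ_put = exp(−qT)·(N(d₁) − 1) = 0.9836·(0.5714 − 1) = -0.4216

-0.4216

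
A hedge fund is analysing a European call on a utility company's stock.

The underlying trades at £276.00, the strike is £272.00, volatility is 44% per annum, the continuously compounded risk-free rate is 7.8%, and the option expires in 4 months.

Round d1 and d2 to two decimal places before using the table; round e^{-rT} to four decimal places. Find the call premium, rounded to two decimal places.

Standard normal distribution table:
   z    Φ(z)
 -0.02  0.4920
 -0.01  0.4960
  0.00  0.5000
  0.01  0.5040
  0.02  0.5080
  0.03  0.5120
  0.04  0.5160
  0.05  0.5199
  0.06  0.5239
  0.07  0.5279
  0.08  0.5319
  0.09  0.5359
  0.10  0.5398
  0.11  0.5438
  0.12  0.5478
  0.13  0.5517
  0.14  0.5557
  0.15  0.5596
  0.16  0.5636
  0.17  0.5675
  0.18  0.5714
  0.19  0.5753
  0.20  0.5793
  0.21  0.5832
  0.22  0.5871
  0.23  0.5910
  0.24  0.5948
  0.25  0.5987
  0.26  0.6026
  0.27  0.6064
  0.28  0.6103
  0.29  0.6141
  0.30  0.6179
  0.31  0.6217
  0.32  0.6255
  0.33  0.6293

T = 0.3333;  σ√T = 0.2540
ln(S/K) + (r + σ²/2)T = ln(276/272) + (0.078 + 0.44²/2)·0.3333 = 0.0146 + 0.0583 = 0.0729
d₁ = 0.0729 / 0.2540 = 0.2868 ≈ 0.29
d₂ = d₁ − σ√T = 0.2868 − 0.2540 = 0.0328 ≈ 0.03
e^(−rT) = e^(−0.078·0.3333) = 0.9743
N(d₁) = N(0.29) = 0.6141;  N(d₂) = N(0.03) = 0.5120
C = 276·0.6141 − 272·0.9743·0.5120 = 169.4916 − 135.6849 = 33.8067

£33.81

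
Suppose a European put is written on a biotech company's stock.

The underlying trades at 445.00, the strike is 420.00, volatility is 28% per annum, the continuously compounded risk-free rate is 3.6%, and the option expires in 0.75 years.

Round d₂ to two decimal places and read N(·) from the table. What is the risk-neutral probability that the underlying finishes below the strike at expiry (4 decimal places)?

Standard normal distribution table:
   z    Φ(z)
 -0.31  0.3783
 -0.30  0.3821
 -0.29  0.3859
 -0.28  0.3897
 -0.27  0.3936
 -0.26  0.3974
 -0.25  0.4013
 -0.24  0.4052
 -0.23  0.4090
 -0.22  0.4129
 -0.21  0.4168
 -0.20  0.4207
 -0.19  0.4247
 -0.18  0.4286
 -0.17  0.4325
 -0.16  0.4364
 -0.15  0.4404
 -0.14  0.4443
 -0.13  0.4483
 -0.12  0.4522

σ√T = 0.28 × 0.8660 = 0.2425
d₁ = [ln(445/420) + (0.036 + 0.28²/2)·0.75] / 0.2425 = [0.0578 + 0.0564] / 0.2425 = 0.4710 ⇒ 0.47
d₂ = d₁ − σ√T = 0.4710 − 0.2425 = 0.2285 ⇒ 0.23
Pr(exercise) under Q = N(−d₂) = N(-0.23) = 0.4090

0.4090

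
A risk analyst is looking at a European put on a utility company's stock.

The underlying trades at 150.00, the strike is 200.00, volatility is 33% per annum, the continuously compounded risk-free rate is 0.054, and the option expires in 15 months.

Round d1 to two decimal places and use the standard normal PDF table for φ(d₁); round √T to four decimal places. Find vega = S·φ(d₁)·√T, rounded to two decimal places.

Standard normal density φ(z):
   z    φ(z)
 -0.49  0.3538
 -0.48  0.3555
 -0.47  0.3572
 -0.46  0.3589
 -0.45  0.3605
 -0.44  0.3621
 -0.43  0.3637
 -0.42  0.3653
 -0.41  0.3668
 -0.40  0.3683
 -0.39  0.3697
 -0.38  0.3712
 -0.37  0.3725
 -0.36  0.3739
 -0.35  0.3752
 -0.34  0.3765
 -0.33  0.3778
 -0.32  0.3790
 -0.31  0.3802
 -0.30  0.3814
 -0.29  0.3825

61.51

T = 1.25;  σ√T = 0.3690
ln(S/K) + (r + σ²/2)T = ln(150/200) + (0.054 + 0.33²/2)·1.25 = -0.2877 + 0.1356 = -0.1521
d₁ = -0.1521 / 0.3690 = -0.4123 ⇒ -0.41
√T = √1.25 = 1.1180
φ(d₁) = φ(-0.41) = 0.3668
vega = S·φ(d₁)·√T = 150·0.3668·1.1180 = 61.5124
(The call has the same vega.)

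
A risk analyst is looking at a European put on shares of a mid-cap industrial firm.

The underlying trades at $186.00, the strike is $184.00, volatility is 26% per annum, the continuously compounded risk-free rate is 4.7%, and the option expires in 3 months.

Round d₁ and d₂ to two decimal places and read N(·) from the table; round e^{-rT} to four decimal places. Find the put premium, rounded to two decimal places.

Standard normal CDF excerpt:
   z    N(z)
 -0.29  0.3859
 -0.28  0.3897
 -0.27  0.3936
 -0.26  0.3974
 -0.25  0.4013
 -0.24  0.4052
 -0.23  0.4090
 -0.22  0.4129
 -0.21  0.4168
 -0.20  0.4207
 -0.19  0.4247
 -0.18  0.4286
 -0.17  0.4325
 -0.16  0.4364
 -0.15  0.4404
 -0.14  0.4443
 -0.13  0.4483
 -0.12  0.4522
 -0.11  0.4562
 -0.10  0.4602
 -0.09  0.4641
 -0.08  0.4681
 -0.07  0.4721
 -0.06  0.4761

T = 0.25;  σ√T = 0.1300
ln(S/K) + (r + σ²/2)T = ln(186/184) + (0.047 + 0.26²/2)·0.25 = 0.0108 + 0.0202 = 0.0310
d₁ = 0.0310 / 0.1300 = 0.2385 ≈ 0.24
d₂ = d₁ − σ√T = 0.2385 − 0.1300 = 0.1085 ≈ 0.11
e^(−rT) = e^(−0.047·0.25) = 0.9883
N(−d₂) = N(-0.11) = 0.4562;  N(−d₁) = N(-0.24) = 0.4052
P = 184·0.9883·0.4562 − 186·0.4052 = 82.9587 − 75.3672 = 7.5915

$7.59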